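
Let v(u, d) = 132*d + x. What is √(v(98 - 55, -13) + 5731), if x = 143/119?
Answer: 2*√14218358/119 ≈ 63.374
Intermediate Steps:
x = 143/119 (x = 143*(1/119) = 143/119 ≈ 1.2017)
v(u, d) = 143/119 + 132*d (v(u, d) = 132*d + 143/119 = 143/119 + 132*d)
√(v(98 - 55, -13) + 5731) = √((143/119 + 132*(-13)) + 5731) = √((143/119 - 1716) + 5731) = √(-204061/119 + 5731) = √(477928/119) = 2*√14218358/119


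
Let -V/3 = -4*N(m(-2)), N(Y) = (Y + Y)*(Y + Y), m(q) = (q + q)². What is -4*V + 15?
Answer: -49137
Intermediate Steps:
m(q) = 4*q² (m(q) = (2*q)² = 4*q²)
N(Y) = 4*Y² (N(Y) = (2*Y)*(2*Y) = 4*Y²)
V = 12288 (V = -(-12)*4*(4*(-2)²)² = -(-12)*4*(4*4)² = -(-12)*4*16² = -(-12)*4*256 = -(-12)*1024 = -3*(-4096) = 12288)
-4*V + 15 = -4*12288 + 15 = -49152 + 15 = -49137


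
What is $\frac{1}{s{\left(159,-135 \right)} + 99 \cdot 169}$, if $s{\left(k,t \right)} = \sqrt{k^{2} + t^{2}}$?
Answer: $\frac{1859}{31098095} - \frac{\sqrt{4834}}{93294285} \approx 5.9033 \cdot 10^{-5}$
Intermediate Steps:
$\frac{1}{s{\left(159,-135 \right)} + 99 \cdot 169} = \frac{1}{\sqrt{159^{2} + \left(-135\right)^{2}} + 99 \cdot 169} = \frac{1}{\sqrt{25281 + 18225} + 16731} = \frac{1}{\sqrt{43506} + 16731} = \frac{1}{3 \sqrt{4834} + 16731} = \frac{1}{16731 + 3 \sqrt{4834}}$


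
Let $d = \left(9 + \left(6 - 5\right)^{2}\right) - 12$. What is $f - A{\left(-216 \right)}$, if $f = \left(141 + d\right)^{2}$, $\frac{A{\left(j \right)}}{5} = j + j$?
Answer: $21481$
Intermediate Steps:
$A{\left(j \right)} = 10 j$ ($A{\left(j \right)} = 5 \left(j + j\right) = 5 \cdot 2 j = 10 j$)
$d = -2$ ($d = \left(9 + 1^{2}\right) - 12 = \left(9 + 1\right) - 12 = 10 - 12 = -2$)
$f = 19321$ ($f = \left(141 - 2\right)^{2} = 139^{2} = 19321$)
$f - A{\left(-216 \right)} = 19321 - 10 \left(-216\right) = 19321 - -2160 = 19321 + 2160 = 21481$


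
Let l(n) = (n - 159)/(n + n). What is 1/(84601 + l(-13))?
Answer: 13/1099899 ≈ 1.1819e-5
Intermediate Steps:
l(n) = (-159 + n)/(2*n) (l(n) = (-159 + n)/((2*n)) = (-159 + n)*(1/(2*n)) = (-159 + n)/(2*n))
1/(84601 + l(-13)) = 1/(84601 + (½)*(-159 - 13)/(-13)) = 1/(84601 + (½)*(-1/13)*(-172)) = 1/(84601 + 86/13) = 1/(1099899/13) = 13/1099899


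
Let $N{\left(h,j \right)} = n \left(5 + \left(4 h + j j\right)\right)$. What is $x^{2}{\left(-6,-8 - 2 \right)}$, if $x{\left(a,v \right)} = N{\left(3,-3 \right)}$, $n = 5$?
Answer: $16900$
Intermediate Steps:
$N{\left(h,j \right)} = 25 + 5 j^{2} + 20 h$ ($N{\left(h,j \right)} = 5 \left(5 + \left(4 h + j j\right)\right) = 5 \left(5 + \left(4 h + j^{2}\right)\right) = 5 \left(5 + \left(j^{2} + 4 h\right)\right) = 5 \left(5 + j^{2} + 4 h\right) = 25 + 5 j^{2} + 20 h$)
$x{\left(a,v \right)} = 130$ ($x{\left(a,v \right)} = 25 + 5 \left(-3\right)^{2} + 20 \cdot 3 = 25 + 5 \cdot 9 + 60 = 25 + 45 + 60 = 130$)
$x^{2}{\left(-6,-8 - 2 \right)} = 130^{2} = 16900$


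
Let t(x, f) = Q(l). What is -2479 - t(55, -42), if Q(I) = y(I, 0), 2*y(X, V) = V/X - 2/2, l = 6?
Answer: -4957/2 ≈ -2478.5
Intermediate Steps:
y(X, V) = -1/2 + V/(2*X) (y(X, V) = (V/X - 2/2)/2 = (V/X - 2*1/2)/2 = (V/X - 1)/2 = (-1 + V/X)/2 = -1/2 + V/(2*X))
Q(I) = -1/2 (Q(I) = (0 - I)/(2*I) = (-I)/(2*I) = -1/2)
t(x, f) = -1/2
-2479 - t(55, -42) = -2479 - 1*(-1/2) = -2479 + 1/2 = -4957/2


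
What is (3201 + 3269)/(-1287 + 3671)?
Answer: 3235/1192 ≈ 2.7139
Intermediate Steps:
(3201 + 3269)/(-1287 + 3671) = 6470/2384 = 6470*(1/2384) = 3235/1192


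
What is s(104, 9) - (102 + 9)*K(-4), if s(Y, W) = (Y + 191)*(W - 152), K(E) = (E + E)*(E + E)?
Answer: -49289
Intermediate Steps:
K(E) = 4*E**2 (K(E) = (2*E)*(2*E) = 4*E**2)
s(Y, W) = (-152 + W)*(191 + Y) (s(Y, W) = (191 + Y)*(-152 + W) = (-152 + W)*(191 + Y))
s(104, 9) - (102 + 9)*K(-4) = (-29032 - 152*104 + 191*9 + 9*104) - (102 + 9)*4*(-4)**2 = (-29032 - 15808 + 1719 + 936) - 111*4*16 = -42185 - 111*64 = -42185 - 1*7104 = -42185 - 7104 = -49289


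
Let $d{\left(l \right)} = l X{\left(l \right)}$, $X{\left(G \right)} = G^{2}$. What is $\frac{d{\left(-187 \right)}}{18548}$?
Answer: $- \frac{6539203}{18548} \approx -352.56$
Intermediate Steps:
$d{\left(l \right)} = l^{3}$ ($d{\left(l \right)} = l l^{2} = l^{3}$)
$\frac{d{\left(-187 \right)}}{18548} = \frac{\left(-187\right)^{3}}{18548} = \left(-6539203\right) \frac{1}{18548} = - \frac{6539203}{18548}$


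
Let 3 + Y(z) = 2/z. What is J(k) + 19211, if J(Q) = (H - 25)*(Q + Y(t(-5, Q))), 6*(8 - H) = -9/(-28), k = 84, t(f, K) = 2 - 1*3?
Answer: 1000371/56 ≈ 17864.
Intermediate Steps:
t(f, K) = -1 (t(f, K) = 2 - 3 = -1)
Y(z) = -3 + 2/z
H = 445/56 (H = 8 - (-3)/(2*(-28)) = 8 - (-3)*(-1)/(2*28) = 8 - ⅙*9/28 = 8 - 3/56 = 445/56 ≈ 7.9464)
J(Q) = 4775/56 - 955*Q/56 (J(Q) = (445/56 - 25)*(Q + (-3 + 2/(-1))) = -955*(Q + (-3 + 2*(-1)))/56 = -955*(Q + (-3 - 2))/56 = -955*(Q - 5)/56 = -955*(-5 + Q)/56 = 4775/56 - 955*Q/56)
J(k) + 19211 = (4775/56 - 955/56*84) + 19211 = (4775/56 - 2865/2) + 19211 = -75445/56 + 19211 = 1000371/56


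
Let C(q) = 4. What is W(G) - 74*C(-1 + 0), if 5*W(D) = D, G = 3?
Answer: -1477/5 ≈ -295.40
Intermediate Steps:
W(D) = D/5
W(G) - 74*C(-1 + 0) = (⅕)*3 - 74*4 = ⅗ - 296 = -1477/5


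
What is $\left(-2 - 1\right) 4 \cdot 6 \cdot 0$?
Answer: $0$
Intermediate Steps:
$\left(-2 - 1\right) 4 \cdot 6 \cdot 0 = - 3 \cdot 24 \cdot 0 = \left(-3\right) 0 = 0$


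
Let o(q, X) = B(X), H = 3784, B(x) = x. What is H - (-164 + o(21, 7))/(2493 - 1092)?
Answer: 5301541/1401 ≈ 3784.1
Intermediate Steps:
o(q, X) = X
H - (-164 + o(21, 7))/(2493 - 1092) = 3784 - (-164 + 7)/(2493 - 1092) = 3784 - (-157)/1401 = 3784 - 1*(-157/1401) = 3784 + 157/1401 = 5301541/1401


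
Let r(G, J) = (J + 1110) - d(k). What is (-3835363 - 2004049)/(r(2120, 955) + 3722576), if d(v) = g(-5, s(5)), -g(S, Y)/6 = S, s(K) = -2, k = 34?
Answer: -5839412/3724611 ≈ -1.5678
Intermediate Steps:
g(S, Y) = -6*S
d(v) = 30 (d(v) = -6*(-5) = 30)
r(G, J) = 1080 + J (r(G, J) = (J + 1110) - 1*30 = (1110 + J) - 30 = 1080 + J)
(-3835363 - 2004049)/(r(2120, 955) + 3722576) = (-3835363 - 2004049)/((1080 + 955) + 3722576) = -5839412/(2035 + 3722576) = -5839412/3724611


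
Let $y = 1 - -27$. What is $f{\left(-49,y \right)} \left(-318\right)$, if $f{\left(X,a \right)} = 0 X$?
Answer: $0$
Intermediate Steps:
$y = 28$ ($y = 1 + 27 = 28$)
$f{\left(X,a \right)} = 0$
$f{\left(-49,y \right)} \left(-318\right) = 0 \left(-318\right) = 0$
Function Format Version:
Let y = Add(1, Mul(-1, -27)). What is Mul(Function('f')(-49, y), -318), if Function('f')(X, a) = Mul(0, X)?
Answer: 0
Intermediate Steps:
y = 28 (y = Add(1, 27) = 28)
Function('f')(X, a) = 0
Mul(Function('f')(-49, y), -318) = Mul(0, -318) = 0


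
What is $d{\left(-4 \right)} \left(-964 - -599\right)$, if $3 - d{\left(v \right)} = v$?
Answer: $-2555$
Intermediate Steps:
$d{\left(v \right)} = 3 - v$
$d{\left(-4 \right)} \left(-964 - -599\right) = \left(3 - -4\right) \left(-964 - -599\right) = \left(3 + 4\right) \left(-964 + 599\right) = 7 \left(-365\right) = -2555$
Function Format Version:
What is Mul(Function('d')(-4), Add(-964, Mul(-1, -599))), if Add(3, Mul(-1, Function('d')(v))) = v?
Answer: -2555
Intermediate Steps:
Function('d')(v) = Add(3, Mul(-1, v))
Mul(Function('d')(-4), Add(-964, Mul(-1, -599))) = Mul(Add(3, Mul(-1, -4)), Add(-964, Mul(-1, -599))) = Mul(Add(3, 4), Add(-964, 599)) = Mul(7, -365) = -2555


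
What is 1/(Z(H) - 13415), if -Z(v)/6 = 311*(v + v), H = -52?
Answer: 1/180649 ≈ 5.5356e-6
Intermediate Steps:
Z(v) = -3732*v (Z(v) = -1866*(v + v) = -1866*2*v = -3732*v)
1/(Z(H) - 13415) = 1/(-3732*(-52) - 13415) = 1/(194064 - 13415) = 1/180649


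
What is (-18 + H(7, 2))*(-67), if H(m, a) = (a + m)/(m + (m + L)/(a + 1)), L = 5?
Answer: 12663/11 ≈ 1151.2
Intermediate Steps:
H(m, a) = (a + m)/(m + (5 + m)/(1 + a)) (H(m, a) = (a + m)/(m + (m + 5)/(a + 1)) = (a + m)/(m + (5 + m)/(1 + a)))
(-18 + H(7, 2))*(-67) = (-18 + (2 + 7 + 2² + 2*7)/(5 + 2*7 + 2*7))*(-67) = (-18 + (2 + 7 + 4 + 14)/(5 + 14 + 14))*(-67) = (-18 + 27/33)*(-67) = (-18 + (1/33)*27)*(-67) = (-18 + 9/11)*(-67) = -189/11*(-67) = 12663/11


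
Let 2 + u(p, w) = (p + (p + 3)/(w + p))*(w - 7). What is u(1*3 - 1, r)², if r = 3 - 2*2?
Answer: 3364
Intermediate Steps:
r = -1 (r = 3 - 4 = -1)
u(p, w) = -2 + (-7 + w)*(p + (3 + p)/(p + w)) (u(p, w) = -2 + (p + (p + 3)/(w + p))*(w - 7) = -2 + (p + (3 + p)/(p + w))*(-7 + w) = -2 + (-7 + w)*(p + (3 + p)/(p + w)))
u(1*3 - 1, r)² = ((-21 - 1 - 9*(1*3 - 1) - 7*(1*3 - 1)² + (1*3 - 1)*(-1)² - (1*3 - 1)² - 6*(1*3 - 1)*(-1))/((1*3 - 1) - 1))² = ((-21 - 1 - 9*(3 - 1) - 7*(3 - 1)² + (3 - 1)*1 - (3 - 1)² - 6*(3 - 1)*(-1))/((3 - 1) - 1))² = ((-21 - 1 - 9*2 - 7*2² + 2*1 - 1*2² - 6*2*(-1))/(2 - 1))² = ((-21 - 1 - 18 - 7*4 + 2 - 1*4 + 12)/1)² = (1*(-21 - 1 - 18 - 28 + 2 - 4 + 12))² = (1*(-58))² = (-58)² = 3364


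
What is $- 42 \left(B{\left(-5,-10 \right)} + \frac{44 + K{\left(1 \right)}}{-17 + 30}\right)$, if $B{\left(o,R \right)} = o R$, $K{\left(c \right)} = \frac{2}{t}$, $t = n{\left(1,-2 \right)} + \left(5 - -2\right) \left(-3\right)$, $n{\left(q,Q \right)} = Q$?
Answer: $- \frac{670320}{299} \approx -2241.9$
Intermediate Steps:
$t = -23$ ($t = -2 + \left(5 - -2\right) \left(-3\right) = -2 + \left(5 + 2\right) \left(-3\right) = -2 + 7 \left(-3\right) = -2 - 21 = -23$)
$K{\left(c \right)} = - \frac{2}{23}$ ($K{\left(c \right)} = \frac{2}{-23} = 2 \left(- \frac{1}{23}\right) = - \frac{2}{23}$)
$B{\left(o,R \right)} = R o$
$- 42 \left(B{\left(-5,-10 \right)} + \frac{44 + K{\left(1 \right)}}{-17 + 30}\right) = - 42 \left(\left(-10\right) \left(-5\right) + \frac{44 - \frac{2}{23}}{-17 + 30}\right) = - 42 \left(50 + \frac{1010}{23 \cdot 13}\right) = - 42 \left(50 + \frac{1010}{23} \cdot \frac{1}{13}\right) = - 42 \left(50 + \frac{1010}{299}\right) = \left(-42\right) \frac{15960}{299} = - \frac{670320}{299}$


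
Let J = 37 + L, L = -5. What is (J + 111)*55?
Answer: 7865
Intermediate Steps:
J = 32 (J = 37 - 5 = 32)
(J + 111)*55 = (32 + 111)*55 = 143*55 = 7865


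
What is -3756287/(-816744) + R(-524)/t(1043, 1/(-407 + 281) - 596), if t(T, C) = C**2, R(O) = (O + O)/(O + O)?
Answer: 21183816660382127/4606076309944296 ≈ 4.5991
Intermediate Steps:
R(O) = 1 (R(O) = (2*O)/((2*O)) = (2*O)*(1/(2*O)) = 1)
-3756287/(-816744) + R(-524)/t(1043, 1/(-407 + 281) - 596) = -3756287/(-816744) + 1/(1/(-407 + 281) - 596)**2 = -3756287*(-1/816744) + 1/(1/(-126) - 596)**2 = 3756287/816744 + 1/(-1/126 - 596)**2 = 3756287/816744 + 1/(-75097/126)**2 = 3756287/816744 + 1/(5639559409/15876) = 3756287/816744 + 1*(15876/5639559409) = 3756287/816744 + 15876/5639559409 = 21183816660382127/4606076309944296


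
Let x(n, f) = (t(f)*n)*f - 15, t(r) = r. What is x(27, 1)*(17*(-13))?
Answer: -2652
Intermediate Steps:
x(n, f) = -15 + n*f² (x(n, f) = (f*n)*f - 15 = n*f² - 15 = -15 + n*f²)
x(27, 1)*(17*(-13)) = (-15 + 27*1²)*(17*(-13)) = (-15 + 27*1)*(-221) = (-15 + 27)*(-221) = 12*(-221) = -2652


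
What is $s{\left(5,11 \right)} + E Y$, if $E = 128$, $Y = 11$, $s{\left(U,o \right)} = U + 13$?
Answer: $1426$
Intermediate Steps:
$s{\left(U,o \right)} = 13 + U$
$s{\left(5,11 \right)} + E Y = \left(13 + 5\right) + 128 \cdot 11 = 18 + 1408 = 1426$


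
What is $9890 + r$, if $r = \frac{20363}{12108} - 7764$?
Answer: $\frac{25761971}{12108} \approx 2127.7$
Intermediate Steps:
$r = - \frac{93986149}{12108}$ ($r = 20363 \cdot \frac{1}{12108} - 7764 = \frac{20363}{12108} - 7764 = - \frac{93986149}{12108} \approx -7762.3$)
$9890 + r = 9890 - \frac{93986149}{12108} = \frac{25761971}{12108}$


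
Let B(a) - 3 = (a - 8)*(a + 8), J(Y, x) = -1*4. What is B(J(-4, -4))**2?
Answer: 2025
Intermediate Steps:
J(Y, x) = -4
B(a) = 3 + (-8 + a)*(8 + a) (B(a) = 3 + (a - 8)*(a + 8) = 3 + (-8 + a)*(8 + a))
B(J(-4, -4))**2 = (-61 + (-4)**2)**2 = (-61 + 16)**2 = (-45)**2 = 2025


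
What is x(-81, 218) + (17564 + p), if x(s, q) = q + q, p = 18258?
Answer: 36258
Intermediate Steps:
x(s, q) = 2*q
x(-81, 218) + (17564 + p) = 2*218 + (17564 + 18258) = 436 + 35822 = 36258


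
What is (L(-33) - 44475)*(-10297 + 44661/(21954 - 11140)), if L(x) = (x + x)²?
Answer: 4465529424543/10814 ≈ 4.1294e+8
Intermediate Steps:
L(x) = 4*x² (L(x) = (2*x)² = 4*x²)
(L(-33) - 44475)*(-10297 + 44661/(21954 - 11140)) = (4*(-33)² - 44475)*(-10297 + 44661/(21954 - 11140)) = (4*1089 - 44475)*(-10297 + 44661/10814) = (4356 - 44475)*(-10297 + 44661*(1/10814)) = -40119*(-10297 + 44661/10814) = -40119*(-111307097/10814) = 4465529424543/10814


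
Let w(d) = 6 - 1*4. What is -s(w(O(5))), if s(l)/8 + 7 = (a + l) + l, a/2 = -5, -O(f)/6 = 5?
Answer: 104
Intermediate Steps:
O(f) = -30 (O(f) = -6*5 = -30)
w(d) = 2 (w(d) = 6 - 4 = 2)
a = -10 (a = 2*(-5) = -10)
s(l) = -136 + 16*l (s(l) = -56 + 8*((-10 + l) + l) = -56 + 8*(-10 + 2*l) = -56 + (-80 + 16*l) = -136 + 16*l)
-s(w(O(5))) = -(-136 + 16*2) = -(-136 + 32) = -1*(-104) = 104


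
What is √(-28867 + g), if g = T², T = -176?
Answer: √2109 ≈ 45.924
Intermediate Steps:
g = 30976 (g = (-176)² = 30976)
√(-28867 + g) = √(-28867 + 30976) = √2109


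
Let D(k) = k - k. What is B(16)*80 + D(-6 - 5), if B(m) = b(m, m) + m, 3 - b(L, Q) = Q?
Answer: 240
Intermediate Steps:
b(L, Q) = 3 - Q
D(k) = 0
B(m) = 3 (B(m) = (3 - m) + m = 3)
B(16)*80 + D(-6 - 5) = 3*80 + 0 = 240 + 0 = 240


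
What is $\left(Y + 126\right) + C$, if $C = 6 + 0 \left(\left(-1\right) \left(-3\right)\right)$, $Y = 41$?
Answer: $173$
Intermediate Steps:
$C = 6$ ($C = 6 + 0 \cdot 3 = 6 + 0 = 6$)
$\left(Y + 126\right) + C = \left(41 + 126\right) + 6 = 167 + 6 = 173$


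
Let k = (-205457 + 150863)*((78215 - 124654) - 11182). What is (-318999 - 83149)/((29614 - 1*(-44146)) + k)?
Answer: -201074/1572917317 ≈ -0.00012783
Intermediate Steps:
k = 3145760874 (k = -54594*(-46439 - 11182) = -54594*(-57621) = 3145760874)
(-318999 - 83149)/((29614 - 1*(-44146)) + k) = (-318999 - 83149)/((29614 - 1*(-44146)) + 3145760874) = -402148/((29614 + 44146) + 3145760874) = -402148/(73760 + 3145760874) = -402148/3145834634 = -402148*1/3145834634 = -201074/1572917317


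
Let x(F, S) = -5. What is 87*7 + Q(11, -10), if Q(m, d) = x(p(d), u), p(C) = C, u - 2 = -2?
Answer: 604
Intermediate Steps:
u = 0 (u = 2 - 2 = 0)
Q(m, d) = -5
87*7 + Q(11, -10) = 87*7 - 5 = 609 - 5 = 604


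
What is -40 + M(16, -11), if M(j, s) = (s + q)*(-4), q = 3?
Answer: -8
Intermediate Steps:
M(j, s) = -12 - 4*s (M(j, s) = (s + 3)*(-4) = (3 + s)*(-4) = -12 - 4*s)
-40 + M(16, -11) = -40 + (-12 - 4*(-11)) = -40 + (-12 + 44) = -40 + 32 = -8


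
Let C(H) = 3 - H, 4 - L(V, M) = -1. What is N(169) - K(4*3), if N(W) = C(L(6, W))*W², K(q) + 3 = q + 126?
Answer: -57257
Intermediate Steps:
L(V, M) = 5 (L(V, M) = 4 - 1*(-1) = 4 + 1 = 5)
K(q) = 123 + q (K(q) = -3 + (q + 126) = -3 + (126 + q) = 123 + q)
N(W) = -2*W² (N(W) = (3 - 1*5)*W² = (3 - 5)*W² = -2*W²)
N(169) - K(4*3) = -2*169² - (123 + 4*3) = -2*28561 - (123 + 12) = -57122 - 1*135 = -57122 - 135 = -57257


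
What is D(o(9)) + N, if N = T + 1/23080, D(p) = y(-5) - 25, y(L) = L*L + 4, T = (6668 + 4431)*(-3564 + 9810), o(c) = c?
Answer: 1600006182641/23080 ≈ 6.9324e+7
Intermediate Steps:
T = 69324354 (T = 11099*6246 = 69324354)
y(L) = 4 + L**2 (y(L) = L**2 + 4 = 4 + L**2)
D(p) = 4 (D(p) = (4 + (-5)**2) - 25 = (4 + 25) - 25 = 29 - 25 = 4)
N = 1600006090321/23080 (N = 69324354 + 1/23080 = 1600006090321/23080 ≈ 6.9324e+7)
D(o(9)) + N = 4 + 1600006090321/23080 = 1600006182641/23080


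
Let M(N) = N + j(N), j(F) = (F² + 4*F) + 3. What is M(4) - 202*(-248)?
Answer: 50135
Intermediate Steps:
j(F) = 3 + F² + 4*F
M(N) = 3 + N² + 5*N (M(N) = N + (3 + N² + 4*N) = 3 + N² + 5*N)
M(4) - 202*(-248) = (3 + 4² + 5*4) - 202*(-248) = (3 + 16 + 20) + 50096 = 39 + 50096 = 50135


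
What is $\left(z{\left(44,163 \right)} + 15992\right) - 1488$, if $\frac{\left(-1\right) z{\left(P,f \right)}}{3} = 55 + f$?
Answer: $13850$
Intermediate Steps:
$z{\left(P,f \right)} = -165 - 3 f$ ($z{\left(P,f \right)} = - 3 \left(55 + f\right) = -165 - 3 f$)
$\left(z{\left(44,163 \right)} + 15992\right) - 1488 = \left(\left(-165 - 489\right) + 15992\right) - 1488 = \left(-654 + 15992\right) - 1488 = 15338 - 1488 = 13850$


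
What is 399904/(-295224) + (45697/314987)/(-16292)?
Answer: -256528515337943/189377642032212 ≈ -1.3546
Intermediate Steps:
399904/(-295224) + (45697/314987)/(-16292) = 399904*(-1/295224) + (45697*(1/314987))*(-1/16292) = -49988/36903 + (45697/314987)*(-1/16292) = -49988/36903 - 45697/5131768204 = -256528515337943/189377642032212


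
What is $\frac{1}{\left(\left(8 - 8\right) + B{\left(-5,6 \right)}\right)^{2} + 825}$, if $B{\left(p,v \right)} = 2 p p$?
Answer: $\frac{1}{3325} \approx 0.00030075$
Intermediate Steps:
$B{\left(p,v \right)} = 2 p^{2}$
$\frac{1}{\left(\left(8 - 8\right) + B{\left(-5,6 \right)}\right)^{2} + 825} = \frac{1}{\left(\left(8 - 8\right) + 2 \left(-5\right)^{2}\right)^{2} + 825} = \frac{1}{\left(\left(8 - 8\right) + 2 \cdot 25\right)^{2} + 825} = \frac{1}{\left(0 + 50\right)^{2} + 825} = \frac{1}{50^{2} + 825} = \frac{1}{2500 + 825} = \frac{1}{3325}$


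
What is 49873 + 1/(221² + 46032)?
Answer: 4731601130/94873 ≈ 49873.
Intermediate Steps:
49873 + 1/(221² + 46032) = 49873 + 1/(48841 + 46032) = 49873 + 1/94873 = 4731601130/94873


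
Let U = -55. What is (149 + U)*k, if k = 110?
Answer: 10340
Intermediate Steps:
(149 + U)*k = (149 - 55)*110 = 94*110 = 10340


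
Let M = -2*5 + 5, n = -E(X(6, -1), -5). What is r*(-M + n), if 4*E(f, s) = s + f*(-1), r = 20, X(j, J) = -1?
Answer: 120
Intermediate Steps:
E(f, s) = -f/4 + s/4 (E(f, s) = (s + f*(-1))/4 = (s - f)/4 = -f/4 + s/4)
n = 1 (n = -(-1/4*(-1) + (1/4)*(-5)) = -(1/4 - 5/4) = -1*(-1) = 1)
M = -5 (M = -10 + 5 = -5)
r*(-M + n) = 20*(-1*(-5) + 1) = 20*(5 + 1) = 20*6 = 120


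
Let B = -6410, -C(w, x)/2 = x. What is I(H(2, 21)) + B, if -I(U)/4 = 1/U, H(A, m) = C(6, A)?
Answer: -6409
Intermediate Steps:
C(w, x) = -2*x
H(A, m) = -2*A
I(U) = -4/U
I(H(2, 21)) + B = -4/((-2*2)) - 6410 = -4/(-4) - 6410 = -4*(-¼) - 6410 = 1 - 6410 = -6409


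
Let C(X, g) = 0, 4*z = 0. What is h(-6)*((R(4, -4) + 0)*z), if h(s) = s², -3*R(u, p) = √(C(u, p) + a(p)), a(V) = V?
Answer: 0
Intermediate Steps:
z = 0 (z = (¼)*0 = 0)
R(u, p) = -√p/3 (R(u, p) = -√(0 + p)/3 = -√p/3)
h(-6)*((R(4, -4) + 0)*z) = (-6)²*((-2*I/3 + 0)*0) = 36*((-2*I/3 + 0)*0) = 36*(-2*I/3*0) = 36*0 = 0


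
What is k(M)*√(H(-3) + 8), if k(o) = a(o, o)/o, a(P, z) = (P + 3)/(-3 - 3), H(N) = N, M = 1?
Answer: -2*√5/3 ≈ -1.4907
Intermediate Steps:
a(P, z) = -½ - P/6 (a(P, z) = (3 + P)/(-6) = (3 + P)*(-⅙) = -½ - P/6)
k(o) = (-½ - o/6)/o
k(M)*√(H(-3) + 8) = ((⅙)*(-3 - 1*1)/1)*√(-3 + 8) = ((⅙)*1*(-3 - 1))*√5 = ((⅙)*1*(-4))*√5 = -2*√5/3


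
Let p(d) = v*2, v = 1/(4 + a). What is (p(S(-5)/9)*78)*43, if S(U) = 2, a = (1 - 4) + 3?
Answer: 1677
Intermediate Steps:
a = 0 (a = -3 + 3 = 0)
v = ¼ (v = 1/(4 + 0) = 1/4 = ¼ ≈ 0.25000)
p(d) = ½ (p(d) = (¼)*2 = ½)
(p(S(-5)/9)*78)*43 = ((½)*78)*43 = 39*43 = 1677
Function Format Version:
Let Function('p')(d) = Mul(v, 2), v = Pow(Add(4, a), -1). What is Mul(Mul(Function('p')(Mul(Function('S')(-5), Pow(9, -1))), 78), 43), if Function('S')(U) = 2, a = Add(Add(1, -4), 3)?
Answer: 1677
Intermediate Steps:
a = 0 (a = Add(-3, 3) = 0)
v = Rational(1, 4) (v = Pow(Add(4, 0), -1) = Pow(4, -1) = Rational(1, 4) ≈ 0.25000)
Function('p')(d) = Rational(1, 2) (Function('p')(d) = Mul(Rational(1, 4), 2) = Rational(1, 2))
Mul(Mul(Function('p')(Mul(Function('S')(-5), Pow(9, -1))), 78), 43) = Mul(Mul(Rational(1, 2), 78), 43) = Mul(39, 43) = 1677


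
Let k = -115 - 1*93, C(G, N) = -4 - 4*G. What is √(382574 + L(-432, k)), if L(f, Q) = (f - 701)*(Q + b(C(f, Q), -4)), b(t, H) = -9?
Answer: √628435 ≈ 792.74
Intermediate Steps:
k = -208 (k = -115 - 93 = -208)
L(f, Q) = (-701 + f)*(-9 + Q) (L(f, Q) = (f - 701)*(Q - 9) = (-701 + f)*(-9 + Q))
√(382574 + L(-432, k)) = √(382574 + (6309 - 701*(-208) - 9*(-432) - 208*(-432))) = √(382574 + (6309 + 145808 + 3888 + 89856)) = √(382574 + 245861) = √628435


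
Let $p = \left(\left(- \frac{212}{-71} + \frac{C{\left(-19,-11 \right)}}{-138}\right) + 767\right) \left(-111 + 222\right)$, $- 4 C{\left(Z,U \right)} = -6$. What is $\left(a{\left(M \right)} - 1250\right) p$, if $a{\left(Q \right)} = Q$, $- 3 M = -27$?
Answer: $- \frac{692815486227}{6532} \approx -1.0606 \cdot 10^{8}$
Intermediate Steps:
$M = 9$ ($M = \left(- \frac{1}{3}\right) \left(-27\right) = 9$)
$C{\left(Z,U \right)} = \frac{3}{2}$ ($C{\left(Z,U \right)} = \left(- \frac{1}{4}\right) \left(-6\right) = \frac{3}{2}$)
$p = \frac{558271947}{6532}$ ($p = \left(\left(- \frac{212}{-71} + \frac{3}{2 \left(-138\right)}\right) + 767\right) \left(-111 + 222\right) = \left(\left(\left(-212\right) \left(- \frac{1}{71}\right) + \frac{3}{2} \left(- \frac{1}{138}\right)\right) + 767\right) 111 = \left(\left(\frac{212}{71} - \frac{1}{92}\right) + 767\right) 111 = \left(\frac{19433}{6532} + 767\right) 111 = \frac{5029477}{6532} \cdot 111 = \frac{558271947}{6532} \approx 85467.0$)
$\left(a{\left(M \right)} - 1250\right) p = \left(9 - 1250\right) \frac{558271947}{6532} = \left(-1241\right) \frac{558271947}{6532} = - \frac{692815486227}{6532}$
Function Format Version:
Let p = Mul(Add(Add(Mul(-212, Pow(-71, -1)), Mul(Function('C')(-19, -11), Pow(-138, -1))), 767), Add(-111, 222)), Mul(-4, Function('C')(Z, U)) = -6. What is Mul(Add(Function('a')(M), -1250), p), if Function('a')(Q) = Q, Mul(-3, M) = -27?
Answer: Rational(-692815486227, 6532) ≈ -1.0606e+8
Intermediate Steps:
M = 9 (M = Mul(Rational(-1, 3), -27) = 9)
Function('C')(Z, U) = Rational(3, 2) (Function('C')(Z, U) = Mul(Rational(-1, 4), -6) = Rational(3, 2))
p = Rational(558271947, 6532) (p = Mul(Add(Add(Mul(-212, Pow(-71, -1)), Mul(Rational(3, 2), Pow(-138, -1))), 767), Add(-111, 222)) = Mul(Add(Add(Mul(-212, Rational(-1, 71)), Mul(Rational(3, 2), Rational(-1, 138))), 767), 111) = Mul(Add(Add(Rational(212, 71), Rational(-1, 92)), 767), 111) = Mul(Add(Rational(19433, 6532), 767), 111) = Mul(Rational(5029477, 6532), 111) = Rational(558271947, 6532) ≈ 85467.)
Mul(Add(Function('a')(M), -1250), p) = Mul(Add(9, -1250), Rational(558271947, 6532)) = Mul(-1241, Rational(558271947, 6532)) = Rational(-692815486227, 6532)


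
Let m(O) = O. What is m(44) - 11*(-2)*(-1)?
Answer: 22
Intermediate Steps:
m(44) - 11*(-2)*(-1) = 44 - 11*(-2)*(-1) = 44 + 22*(-1) = 44 - 22 = 22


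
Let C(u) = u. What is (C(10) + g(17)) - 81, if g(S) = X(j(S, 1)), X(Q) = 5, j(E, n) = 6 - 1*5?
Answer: -66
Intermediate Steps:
j(E, n) = 1 (j(E, n) = 6 - 5 = 1)
g(S) = 5
(C(10) + g(17)) - 81 = (10 + 5) - 81 = 15 - 81 = -66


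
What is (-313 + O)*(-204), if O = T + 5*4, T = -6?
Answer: 60996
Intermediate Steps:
O = 14 (O = -6 + 5*4 = -6 + 20 = 14)
(-313 + O)*(-204) = (-313 + 14)*(-204) = -299*(-204) = 60996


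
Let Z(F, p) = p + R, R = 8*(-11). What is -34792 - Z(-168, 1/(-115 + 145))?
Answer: -1041121/30 ≈ -34704.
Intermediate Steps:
R = -88
Z(F, p) = -88 + p (Z(F, p) = p - 88 = -88 + p)
-34792 - Z(-168, 1/(-115 + 145)) = -34792 - (-88 + 1/(-115 + 145)) = -34792 - (-88 + 1/30) = -34792 - 1*(-2639/30) = -34792 + 2639/30 = -1041121/30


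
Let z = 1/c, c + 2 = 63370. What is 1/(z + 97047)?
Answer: 63368/6149674297 ≈ 1.0304e-5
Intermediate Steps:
c = 63368 (c = -2 + 63370 = 63368)
z = 1/63368 ≈ 1.5781e-5
1/(z + 97047) = 1/(1/63368 + 97047) = 1/(6149674297/63368) = 63368/6149674297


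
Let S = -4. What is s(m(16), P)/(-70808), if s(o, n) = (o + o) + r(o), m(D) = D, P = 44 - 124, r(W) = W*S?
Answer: 4/8851 ≈ 0.00045193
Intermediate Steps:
r(W) = -4*W (r(W) = W*(-4) = -4*W)
P = -80
s(o, n) = -2*o (s(o, n) = (o + o) - 4*o = 2*o - 4*o = -2*o)
s(m(16), P)/(-70808) = -2*16/(-70808) = -32*(-1/70808) = 4/8851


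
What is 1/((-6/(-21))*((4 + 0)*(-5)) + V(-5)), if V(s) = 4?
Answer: -7/12 ≈ -0.58333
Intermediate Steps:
1/((-6/(-21))*((4 + 0)*(-5)) + V(-5)) = 1/((-6/(-21))*((4 + 0)*(-5)) + 4) = 1/((-6*(-1/21))*(4*(-5)) + 4) = 1/((2/7)*(-20) + 4) = 1/(-40/7 + 4) = 1/(-12/7) = -7/12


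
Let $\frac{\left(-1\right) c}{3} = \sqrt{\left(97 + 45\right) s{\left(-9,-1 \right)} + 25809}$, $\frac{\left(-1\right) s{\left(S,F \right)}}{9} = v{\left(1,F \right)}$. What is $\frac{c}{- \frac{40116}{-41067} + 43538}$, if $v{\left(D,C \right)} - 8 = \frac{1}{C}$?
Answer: $- \frac{41067 \sqrt{16863}}{596005054} \approx -0.0089477$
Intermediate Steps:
$v{\left(D,C \right)} = 8 + \frac{1}{C}$
$s{\left(S,F \right)} = -72 - \frac{9}{F}$ ($s{\left(S,F \right)} = - 9 \left(8 + \frac{1}{F}\right) = -72 - \frac{9}{F}$)
$c = - 3 \sqrt{16863}$ ($c = - 3 \sqrt{\left(97 + 45\right) \left(-72 - \frac{9}{-1}\right) + 25809} = - 3 \sqrt{142 \left(-72 - -9\right) + 25809} = - 3 \sqrt{142 \left(-72 + 9\right) + 25809} = - 3 \sqrt{142 \left(-63\right) + 25809} = - 3 \sqrt{-8946 + 25809} = - 3 \sqrt{16863} \approx -389.57$)
$\frac{c}{- \frac{40116}{-41067} + 43538} = \frac{\left(-3\right) \sqrt{16863}}{- \frac{40116}{-41067} + 43538} = \frac{\left(-3\right) \sqrt{16863}}{\left(-40116\right) \left(- \frac{1}{41067}\right) + 43538} = \frac{\left(-3\right) \sqrt{16863}}{\frac{13372}{13689} + 43538} = \frac{\left(-3\right) \sqrt{16863}}{\frac{596005054}{13689}} = - 3 \sqrt{16863} \cdot \frac{13689}{596005054} = - \frac{41067 \sqrt{16863}}{596005054}$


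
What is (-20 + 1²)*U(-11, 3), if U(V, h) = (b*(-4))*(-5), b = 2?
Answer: -760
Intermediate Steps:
U(V, h) = 40 (U(V, h) = (2*(-4))*(-5) = -8*(-5) = 40)
(-20 + 1²)*U(-11, 3) = (-20 + 1²)*40 = (-20 + 1)*40 = -19*40 = -760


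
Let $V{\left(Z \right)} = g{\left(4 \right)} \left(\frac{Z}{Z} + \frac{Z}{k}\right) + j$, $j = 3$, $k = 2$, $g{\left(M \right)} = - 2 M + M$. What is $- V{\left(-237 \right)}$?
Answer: $-473$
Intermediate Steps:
$g{\left(M \right)} = - M$
$V{\left(Z \right)} = -1 - 2 Z$ ($V{\left(Z \right)} = \left(-1\right) 4 \left(\frac{Z}{Z} + \frac{Z}{2}\right) + 3 = - 4 \left(1 + Z \frac{1}{2}\right) + 3 = - 4 \left(1 + \frac{Z}{2}\right) + 3 = \left(-4 - 2 Z\right) + 3 = -1 - 2 Z$)
$- V{\left(-237 \right)} = - (-1 - -474) = - (-1 + 474) = \left(-1\right) 473 = -473$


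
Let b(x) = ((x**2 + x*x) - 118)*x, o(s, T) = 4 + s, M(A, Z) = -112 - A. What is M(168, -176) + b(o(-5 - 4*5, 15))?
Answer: -16324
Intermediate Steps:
b(x) = x*(-118 + 2*x**2) (b(x) = ((x**2 + x**2) - 118)*x = (2*x**2 - 118)*x = (-118 + 2*x**2)*x = x*(-118 + 2*x**2))
M(168, -176) + b(o(-5 - 4*5, 15)) = (-112 - 1*168) + 2*(4 + (-5 - 4*5))*(-59 + (4 + (-5 - 4*5))**2) = (-112 - 168) + 2*(4 + (-5 - 20))*(-59 + (4 + (-5 - 20))**2) = -280 + 2*(4 - 25)*(-59 + (4 - 25)**2) = -280 + 2*(-21)*(-59 + (-21)**2) = -280 + 2*(-21)*(-59 + 441) = -280 + 2*(-21)*382 = -280 - 16044 = -16324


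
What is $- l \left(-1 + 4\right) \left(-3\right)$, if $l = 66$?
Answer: $594$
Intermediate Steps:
$- l \left(-1 + 4\right) \left(-3\right) = - 66 \left(-1 + 4\right) \left(-3\right) = - 66 \cdot 3 \left(-3\right) = - 66 \left(-9\right) = \left(-1\right) \left(-594\right) = 594$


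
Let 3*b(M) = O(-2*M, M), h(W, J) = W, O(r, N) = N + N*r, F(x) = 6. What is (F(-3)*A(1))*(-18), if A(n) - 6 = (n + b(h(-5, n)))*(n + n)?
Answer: 3096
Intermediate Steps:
b(M) = M*(1 - 2*M)/3 (b(M) = (M*(1 - 2*M))/3 = M*(1 - 2*M)/3)
A(n) = 6 + 2*n*(-55/3 + n) (A(n) = 6 + (n + (⅓)*(-5)*(1 - 2*(-5)))*(n + n) = 6 + (n + (⅓)*(-5)*(1 + 10))*(2*n) = 6 + (n + (⅓)*(-5)*11)*(2*n) = 6 + (n - 55/3)*(2*n) = 6 + (-55/3 + n)*(2*n) = 6 + 2*n*(-55/3 + n))
(F(-3)*A(1))*(-18) = (6*(6 + 2*1² - 110/3*1))*(-18) = (6*(6 + 2*1 - 110/3))*(-18) = (6*(6 + 2 - 110/3))*(-18) = (6*(-86/3))*(-18) = -172*(-18) = 3096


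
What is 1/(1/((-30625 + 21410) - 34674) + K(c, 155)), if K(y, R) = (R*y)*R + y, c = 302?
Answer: 43889/318452088427 ≈ 1.3782e-7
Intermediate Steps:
K(y, R) = y + y*R² (K(y, R) = y*R² + y = y + y*R²)
1/(1/((-30625 + 21410) - 34674) + K(c, 155)) = 1/(1/((-30625 + 21410) - 34674) + 302*(1 + 155²)) = 1/(1/(-9215 - 34674) + 302*(1 + 24025)) = 1/(1/(-43889) + 302*24026) = 1/(-1/43889 + 7255852) = 1/(318452088427/43889) = 43889/318452088427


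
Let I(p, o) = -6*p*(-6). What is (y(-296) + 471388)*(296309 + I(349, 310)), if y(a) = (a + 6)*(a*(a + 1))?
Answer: -7675930178676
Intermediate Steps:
I(p, o) = 36*p
y(a) = a*(1 + a)*(6 + a) (y(a) = (6 + a)*(a*(1 + a)) = a*(1 + a)*(6 + a))
(y(-296) + 471388)*(296309 + I(349, 310)) = (-296*(6 + (-296)**2 + 7*(-296)) + 471388)*(296309 + 36*349) = (-296*(6 + 87616 - 2072) + 471388)*(296309 + 12564) = (-296*85550 + 471388)*308873 = (-25322800 + 471388)*308873 = -24851412*308873 = -7675930178676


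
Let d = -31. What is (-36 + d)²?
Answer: 4489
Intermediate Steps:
(-36 + d)² = (-36 - 31)² = (-67)² = 4489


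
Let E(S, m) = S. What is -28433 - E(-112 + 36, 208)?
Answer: -28357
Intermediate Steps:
-28433 - E(-112 + 36, 208) = -28433 - (-112 + 36) = -28433 - 1*(-76) = -28433 + 76 = -28357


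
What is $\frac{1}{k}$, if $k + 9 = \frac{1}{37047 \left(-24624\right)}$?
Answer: $- \frac{912245328}{8210207953} \approx -0.11111$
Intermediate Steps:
$k = - \frac{8210207953}{912245328}$ ($k = -9 + \frac{1}{37047 \left(-24624\right)} = -9 + \frac{1}{37047} \left(- \frac{1}{24624}\right) = -9 - \frac{1}{912245328} = - \frac{8210207953}{912245328} \approx -9.0$)
$\frac{1}{k} = \frac{1}{- \frac{8210207953}{912245328}} = - \frac{912245328}{8210207953}$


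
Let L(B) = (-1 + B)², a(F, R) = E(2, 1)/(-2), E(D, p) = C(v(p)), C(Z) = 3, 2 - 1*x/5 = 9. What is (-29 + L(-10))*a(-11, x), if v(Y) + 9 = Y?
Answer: -138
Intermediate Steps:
x = -35 (x = 10 - 5*9 = 10 - 45 = -35)
v(Y) = -9 + Y
E(D, p) = 3
a(F, R) = -3/2 (a(F, R) = 3/(-2) = 3*(-½) = -3/2)
(-29 + L(-10))*a(-11, x) = (-29 + (-1 - 10)²)*(-3/2) = (-29 + (-11)²)*(-3/2) = (-29 + 121)*(-3/2) = 92*(-3/2) = -138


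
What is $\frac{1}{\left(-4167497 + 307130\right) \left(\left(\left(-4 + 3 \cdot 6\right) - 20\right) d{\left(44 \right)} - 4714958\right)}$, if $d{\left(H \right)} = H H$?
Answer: $\frac{1}{18246310292658} \approx 5.4806 \cdot 10^{-14}$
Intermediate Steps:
$d{\left(H \right)} = H^{2}$
$\frac{1}{\left(-4167497 + 307130\right) \left(\left(\left(-4 + 3 \cdot 6\right) - 20\right) d{\left(44 \right)} - 4714958\right)} = \frac{1}{\left(-4167497 + 307130\right) \left(\left(\left(-4 + 3 \cdot 6\right) - 20\right) 44^{2} - 4714958\right)} = \frac{1}{\left(-3860367\right) \left(\left(\left(-4 + 18\right) - 20\right) 1936 - 4714958\right)} = \frac{1}{\left(-3860367\right) \left(\left(14 - 20\right) 1936 - 4714958\right)} = \frac{1}{\left(-3860367\right) \left(\left(-6\right) 1936 - 4714958\right)} = \frac{1}{\left(-3860367\right) \left(-11616 - 4714958\right)} = \frac{1}{\left(-3860367\right) \left(-4726574\right)} = \frac{1}{18246310292658}$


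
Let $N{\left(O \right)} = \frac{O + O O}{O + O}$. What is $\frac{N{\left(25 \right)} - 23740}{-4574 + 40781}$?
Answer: $- \frac{7909}{12069} \approx -0.65532$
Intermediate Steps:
$N{\left(O \right)} = \frac{O + O^{2}}{2 O}$
$\frac{N{\left(25 \right)} - 23740}{-4574 + 40781} = \frac{\left(\frac{1}{2} + \frac{1}{2} \cdot 25\right) - 23740}{-4574 + 40781} = \frac{\left(\frac{1}{2} + \frac{25}{2}\right) - 23740}{36207} = \left(13 - 23740\right) \frac{1}{36207} = \left(-23727\right) \frac{1}{36207} = - \frac{7909}{12069}$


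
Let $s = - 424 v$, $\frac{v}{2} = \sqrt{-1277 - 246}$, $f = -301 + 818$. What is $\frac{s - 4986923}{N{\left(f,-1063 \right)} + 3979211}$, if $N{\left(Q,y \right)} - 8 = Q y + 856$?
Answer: $- \frac{4986923}{3430504} - \frac{106 i \sqrt{1523}}{428813} \approx -1.4537 - 0.0096469 i$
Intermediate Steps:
$f = 517$
$v = 2 i \sqrt{1523}$ ($v = 2 \sqrt{-1277 - 246} = 2 \sqrt{-1523} = 2 i \sqrt{1523} \approx 78.051 i$)
$N{\left(Q,y \right)} = 864 + Q y$ ($N{\left(Q,y \right)} = 8 + \left(Q y + 856\right) = 8 + \left(856 + Q y\right) = 864 + Q y$)
$s = - 848 i \sqrt{1523}$ ($s = - 424 \cdot 2 i \sqrt{1523} = - 848 i \sqrt{1523} \approx - 33094.0 i$)
$\frac{s - 4986923}{N{\left(f,-1063 \right)} + 3979211} = \frac{- 848 i \sqrt{1523} - 4986923}{\left(864 + 517 \left(-1063\right)\right) + 3979211} = \frac{-4986923 - 848 i \sqrt{1523}}{\left(864 - 549571\right) + 3979211} = \frac{-4986923 - 848 i \sqrt{1523}}{-548707 + 3979211} = \frac{-4986923 - 848 i \sqrt{1523}}{3430504} = \left(-4986923 - 848 i \sqrt{1523}\right) \frac{1}{3430504} = - \frac{4986923}{3430504} - \frac{106 i \sqrt{1523}}{428813}$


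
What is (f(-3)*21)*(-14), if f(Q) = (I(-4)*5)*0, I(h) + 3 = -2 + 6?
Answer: 0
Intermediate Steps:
I(h) = 1 (I(h) = -3 + (-2 + 6) = -3 + 4 = 1)
f(Q) = 0 (f(Q) = (1*5)*0 = 5*0 = 0)
(f(-3)*21)*(-14) = (0*21)*(-14) = 0*(-14) = 0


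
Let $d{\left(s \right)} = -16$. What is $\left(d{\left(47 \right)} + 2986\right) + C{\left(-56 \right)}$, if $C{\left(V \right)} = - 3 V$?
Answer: $3138$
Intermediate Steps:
$\left(d{\left(47 \right)} + 2986\right) + C{\left(-56 \right)} = \left(-16 + 2986\right) - -168 = 2970 + 168 = 3138$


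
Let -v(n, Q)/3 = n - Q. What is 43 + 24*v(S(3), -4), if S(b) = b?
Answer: -461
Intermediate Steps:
v(n, Q) = -3*n + 3*Q (v(n, Q) = -3*(n - Q) = -3*n + 3*Q)
43 + 24*v(S(3), -4) = 43 + 24*(-3*3 + 3*(-4)) = 43 + 24*(-9 - 12) = 43 + 24*(-21) = 43 - 504 = -461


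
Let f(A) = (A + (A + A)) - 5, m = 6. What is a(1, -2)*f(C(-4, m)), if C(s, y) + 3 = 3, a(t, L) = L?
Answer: 10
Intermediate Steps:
C(s, y) = 0 (C(s, y) = -3 + 3 = 0)
f(A) = -5 + 3*A (f(A) = (A + 2*A) - 5 = 3*A - 5 = -5 + 3*A)
a(1, -2)*f(C(-4, m)) = -2*(-5 + 3*0) = -2*(-5 + 0) = -2*(-5) = 10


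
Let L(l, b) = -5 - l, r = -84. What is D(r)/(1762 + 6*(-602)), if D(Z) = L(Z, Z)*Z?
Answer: 3318/925 ≈ 3.5870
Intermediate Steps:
D(Z) = Z*(-5 - Z) (D(Z) = (-5 - Z)*Z = Z*(-5 - Z))
D(r)/(1762 + 6*(-602)) = (-1*(-84)*(5 - 84))/(1762 + 6*(-602)) = (-1*(-84)*(-79))/(1762 - 3612) = -6636/(-1850) = -6636*(-1/1850) = 3318/925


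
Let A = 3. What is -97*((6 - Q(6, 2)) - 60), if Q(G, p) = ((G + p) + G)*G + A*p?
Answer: 13968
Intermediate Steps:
Q(G, p) = 3*p + G*(p + 2*G) (Q(G, p) = ((G + p) + G)*G + 3*p = (p + 2*G)*G + 3*p = G*(p + 2*G) + 3*p = 3*p + G*(p + 2*G))
-97*((6 - Q(6, 2)) - 60) = -97*((6 - (2*6² + 3*2 + 6*2)) - 60) = -97*((6 - (2*36 + 6 + 12)) - 60) = -97*((6 - (72 + 6 + 12)) - 60) = -97*((6 - 1*90) - 60) = -97*((6 - 90) - 60) = -97*(-84 - 60) = -97*(-144) = 13968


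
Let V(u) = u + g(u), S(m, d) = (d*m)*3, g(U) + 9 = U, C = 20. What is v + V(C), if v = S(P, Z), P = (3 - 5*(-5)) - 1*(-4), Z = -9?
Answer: -833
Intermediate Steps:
g(U) = -9 + U
P = 32 (P = (3 + 25) + 4 = 28 + 4 = 32)
S(m, d) = 3*d*m
v = -864 (v = 3*(-9)*32 = -864)
V(u) = -9 + 2*u (V(u) = u + (-9 + u) = -9 + 2*u)
v + V(C) = -864 + (-9 + 2*20) = -864 + (-9 + 40) = -864 + 31 = -833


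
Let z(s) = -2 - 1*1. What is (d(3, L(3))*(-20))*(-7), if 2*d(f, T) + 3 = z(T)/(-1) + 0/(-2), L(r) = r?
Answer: 0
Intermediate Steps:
z(s) = -3 (z(s) = -2 - 1 = -3)
d(f, T) = 0 (d(f, T) = -3/2 + (-3/(-1) + 0/(-2))/2 = -3/2 + (-3*(-1) + 0*(-½))/2 = -3/2 + (3 + 0)/2 = -3/2 + (½)*3 = -3/2 + 3/2 = 0)
(d(3, L(3))*(-20))*(-7) = (0*(-20))*(-7) = 0*(-7) = 0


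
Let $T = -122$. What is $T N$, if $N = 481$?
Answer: $-58682$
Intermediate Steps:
$T N = \left(-122\right) 481 = -58682$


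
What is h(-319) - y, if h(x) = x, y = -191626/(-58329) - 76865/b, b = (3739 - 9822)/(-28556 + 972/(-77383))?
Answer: 1414067624075649421/3922381843083 ≈ 3.6051e+5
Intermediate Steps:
b = 67245827/315678560 (b = -6083/(-28556 + 972*(-1/77383)) = -6083/(-28556 - 972/77383) = -6083/(-2209749920/77383) = -6083*(-77383/2209749920) = 67245827/315678560 ≈ 0.21302)
y = -1415318863883592898/3922381843083 (y = -191626/(-58329) - 76865/67245827/315678560 = -191626*(-1/58329) - 76865*315678560/67245827 = 191626/58329 - 24264632514400/67245827 = -1415318863883592898/3922381843083 ≈ -3.6083e+5)
h(-319) - y = -319 - 1*(-1415318863883592898/3922381843083) = -319 + 1415318863883592898/3922381843083 = 1414067624075649421/3922381843083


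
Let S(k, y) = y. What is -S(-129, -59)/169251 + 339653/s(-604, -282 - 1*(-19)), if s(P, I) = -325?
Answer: -57486590728/55006575 ≈ -1045.1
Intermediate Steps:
-S(-129, -59)/169251 + 339653/s(-604, -282 - 1*(-19)) = -1*(-59)/169251 + 339653/(-325) = 59*(1/169251) + 339653*(-1/325) = 59/169251 - 339653/325 = -57486590728/55006575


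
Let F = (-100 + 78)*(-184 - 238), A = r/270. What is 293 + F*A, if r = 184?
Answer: 893683/135 ≈ 6619.9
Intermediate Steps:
A = 92/135 (A = 184/270 = 184*(1/270) = 92/135 ≈ 0.68148)
F = 9284 (F = -22*(-422) = 9284)
293 + F*A = 293 + 9284*(92/135) = 293 + 854128/135 = 893683/135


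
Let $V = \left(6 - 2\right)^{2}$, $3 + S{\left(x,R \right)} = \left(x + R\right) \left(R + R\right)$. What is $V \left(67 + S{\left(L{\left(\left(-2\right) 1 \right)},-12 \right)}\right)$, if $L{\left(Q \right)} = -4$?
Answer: $7168$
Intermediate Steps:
$S{\left(x,R \right)} = -3 + 2 R \left(R + x\right)$ ($S{\left(x,R \right)} = -3 + \left(x + R\right) \left(R + R\right) = -3 + \left(R + x\right) 2 R = -3 + 2 R \left(R + x\right)$)
$V = 16$ ($V = 4^{2} = 16$)
$V \left(67 + S{\left(L{\left(\left(-2\right) 1 \right)},-12 \right)}\right) = 16 \left(67 + \left(-3 + 2 \left(-12\right)^{2} + 2 \left(-12\right) \left(-4\right)\right)\right) = 16 \left(67 + \left(-3 + 2 \cdot 144 + 96\right)\right) = 16 \left(67 + \left(-3 + 288 + 96\right)\right) = 16 \left(67 + 381\right) = 16 \cdot 448 = 7168$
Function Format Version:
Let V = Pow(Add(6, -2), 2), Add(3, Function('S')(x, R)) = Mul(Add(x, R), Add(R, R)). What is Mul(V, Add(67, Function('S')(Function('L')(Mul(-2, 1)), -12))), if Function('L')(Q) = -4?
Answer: 7168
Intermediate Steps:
Function('S')(x, R) = Add(-3, Mul(2, R, Add(R, x))) (Function('S')(x, R) = Add(-3, Mul(Add(x, R), Add(R, R))) = Add(-3, Mul(Add(R, x), Mul(2, R))) = Add(-3, Mul(2, R, Add(R, x))))
V = 16 (V = Pow(4, 2) = 16)
Mul(V, Add(67, Function('S')(Function('L')(Mul(-2, 1)), -12))) = Mul(16, Add(67, Add(-3, Mul(2, Pow(-12, 2)), Mul(2, -12, -4)))) = Mul(16, Add(67, Add(-3, Mul(2, 144), 96))) = Mul(16, Add(67, Add(-3, 288, 96))) = Mul(16, Add(67, 381)) = Mul(16, 448) = 7168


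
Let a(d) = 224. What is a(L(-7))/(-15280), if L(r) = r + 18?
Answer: -14/955 ≈ -0.014660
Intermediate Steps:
L(r) = 18 + r
a(L(-7))/(-15280) = 224/(-15280) = 224*(-1/15280) = -14/955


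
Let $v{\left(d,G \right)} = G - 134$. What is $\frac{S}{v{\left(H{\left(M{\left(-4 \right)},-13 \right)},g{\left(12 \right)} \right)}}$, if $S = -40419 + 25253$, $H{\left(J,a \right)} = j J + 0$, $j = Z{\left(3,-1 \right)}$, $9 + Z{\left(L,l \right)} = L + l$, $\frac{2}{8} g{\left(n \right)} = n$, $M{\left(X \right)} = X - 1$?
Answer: $\frac{7583}{43} \approx 176.35$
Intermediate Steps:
$M{\left(X \right)} = -1 + X$
$g{\left(n \right)} = 4 n$
$Z{\left(L,l \right)} = -9 + L + l$ ($Z{\left(L,l \right)} = -9 + \left(L + l\right) = -9 + L + l$)
$j = -7$ ($j = -9 + 3 - 1 = -7$)
$H{\left(J,a \right)} = - 7 J$ ($H{\left(J,a \right)} = - 7 J + 0 = - 7 J$)
$v{\left(d,G \right)} = -134 + G$ ($v{\left(d,G \right)} = G - 134 = -134 + G$)
$S = -15166$
$\frac{S}{v{\left(H{\left(M{\left(-4 \right)},-13 \right)},g{\left(12 \right)} \right)}} = - \frac{15166}{-134 + 4 \cdot 12} = - \frac{15166}{-134 + 48} = - \frac{15166}{-86} = \left(-15166\right) \left(- \frac{1}{86}\right) = \frac{7583}{43}$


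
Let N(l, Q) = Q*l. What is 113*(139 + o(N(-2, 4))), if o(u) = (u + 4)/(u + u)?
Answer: 62941/4 ≈ 15735.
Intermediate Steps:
o(u) = (4 + u)/(2*u) (o(u) = (4 + u)/((2*u)) = (4 + u)*(1/(2*u)) = (4 + u)/(2*u))
113*(139 + o(N(-2, 4))) = 113*(139 + (4 + 4*(-2))/(2*((4*(-2))))) = 113*(139 + (1/2)*(4 - 8)/(-8)) = 113*(139 + (1/2)*(-1/8)*(-4)) = 113*(139 + 1/4) = 113*(557/4) = 62941/4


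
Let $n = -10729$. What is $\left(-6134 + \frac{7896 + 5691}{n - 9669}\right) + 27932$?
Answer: $\frac{63517431}{2914} \approx 21797.0$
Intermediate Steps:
$\left(-6134 + \frac{7896 + 5691}{n - 9669}\right) + 27932 = \left(-6134 + \frac{7896 + 5691}{-10729 - 9669}\right) + 27932 = \left(-6134 + \frac{13587}{-20398}\right) + 27932 = \left(-6134 + 13587 \left(- \frac{1}{20398}\right)\right) + 27932 = \left(-6134 - \frac{1941}{2914}\right) + 27932 = - \frac{17876417}{2914} + 27932 = \frac{63517431}{2914}$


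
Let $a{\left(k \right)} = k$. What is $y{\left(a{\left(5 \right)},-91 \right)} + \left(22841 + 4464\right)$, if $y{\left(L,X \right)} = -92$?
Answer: $27213$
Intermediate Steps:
$y{\left(a{\left(5 \right)},-91 \right)} + \left(22841 + 4464\right) = -92 + \left(22841 + 4464\right) = -92 + 27305 = 27213$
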